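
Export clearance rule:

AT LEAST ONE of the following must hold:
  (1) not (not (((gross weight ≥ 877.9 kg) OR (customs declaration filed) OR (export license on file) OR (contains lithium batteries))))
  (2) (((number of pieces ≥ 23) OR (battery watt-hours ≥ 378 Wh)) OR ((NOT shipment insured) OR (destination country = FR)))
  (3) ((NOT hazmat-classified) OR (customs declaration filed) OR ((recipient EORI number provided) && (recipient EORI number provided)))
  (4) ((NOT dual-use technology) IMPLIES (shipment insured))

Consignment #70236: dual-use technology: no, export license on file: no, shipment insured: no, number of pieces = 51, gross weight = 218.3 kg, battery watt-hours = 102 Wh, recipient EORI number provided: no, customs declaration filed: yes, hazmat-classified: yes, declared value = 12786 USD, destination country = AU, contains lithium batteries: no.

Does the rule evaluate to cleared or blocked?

Cleared

Atomic conditions:
  gross weight ≥ 877.9 kg: 218.3 ≥ 877.9 is false
  customs declaration filed: yes → true
  export license on file: no → false
  contains lithium batteries: no → false
  number of pieces ≥ 23: 51 ≥ 23 is true
  battery watt-hours ≥ 378 Wh: 102 ≥ 378 is false
  NOT shipment insured: no → true
  destination country = FR: AU == FR is false
  NOT hazmat-classified: yes → false
  recipient EORI number provided: no → false
  NOT dual-use technology: no → true
  shipment insured: no → false
Combine:
[1.1.1] false OR true OR false OR false = true
[1.1] NOT true = false
[1] NOT false = true
[2.1] true OR false = true
[2.2] true OR false = true
[2] true OR true = true
[3.3] false AND false = false
[3] false OR true OR false = true
[4] true → false = false
[root] true OR true OR true OR false = true
Overall: true → cleared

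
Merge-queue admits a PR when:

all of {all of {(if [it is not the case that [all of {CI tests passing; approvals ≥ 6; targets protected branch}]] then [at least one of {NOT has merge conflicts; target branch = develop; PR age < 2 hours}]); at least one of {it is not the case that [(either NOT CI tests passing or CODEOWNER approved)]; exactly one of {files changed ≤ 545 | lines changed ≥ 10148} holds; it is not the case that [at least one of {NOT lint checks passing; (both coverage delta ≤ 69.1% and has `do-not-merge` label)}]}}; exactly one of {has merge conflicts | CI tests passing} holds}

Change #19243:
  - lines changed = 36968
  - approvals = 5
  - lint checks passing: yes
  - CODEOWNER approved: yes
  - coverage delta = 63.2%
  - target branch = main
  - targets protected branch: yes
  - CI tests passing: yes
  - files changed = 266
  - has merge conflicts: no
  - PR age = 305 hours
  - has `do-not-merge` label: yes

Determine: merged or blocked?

Blocked

Atomic conditions:
  CI tests passing: yes → true
  approvals ≥ 6: 5 ≥ 6 is false
  targets protected branch: yes → true
  NOT has merge conflicts: no → true
  target branch = develop: main == develop is false
  PR age < 2 hours: 305 < 2 is false
  NOT CI tests passing: yes → false
  CODEOWNER approved: yes → true
  files changed ≤ 545: 266 ≤ 545 is true
  lines changed ≥ 10148: 36968 ≥ 10148 is true
  NOT lint checks passing: yes → false
  coverage delta ≤ 69.1%: 63.2 ≤ 69.1 is true
  has `do-not-merge` label: yes → true
  has merge conflicts: no → false
Combine:
[1.1.1.1] true AND false AND true = false
[1.1.1] NOT false = true
[1.1.2] true OR false OR false = true
[1.1] true → true = true
[1.2.1.1] false OR true = true
[1.2.1] NOT true = false
[1.2.2] exactly-one(true, true) = false
[1.2.3.1.2] true AND true = true
[1.2.3.1] false OR true = true
[1.2.3] NOT true = false
[1.2] false OR false OR false = false
[1] true AND false = false
[2] exactly-one(false, true) = true
[root] false AND true = false
Overall: false → blocked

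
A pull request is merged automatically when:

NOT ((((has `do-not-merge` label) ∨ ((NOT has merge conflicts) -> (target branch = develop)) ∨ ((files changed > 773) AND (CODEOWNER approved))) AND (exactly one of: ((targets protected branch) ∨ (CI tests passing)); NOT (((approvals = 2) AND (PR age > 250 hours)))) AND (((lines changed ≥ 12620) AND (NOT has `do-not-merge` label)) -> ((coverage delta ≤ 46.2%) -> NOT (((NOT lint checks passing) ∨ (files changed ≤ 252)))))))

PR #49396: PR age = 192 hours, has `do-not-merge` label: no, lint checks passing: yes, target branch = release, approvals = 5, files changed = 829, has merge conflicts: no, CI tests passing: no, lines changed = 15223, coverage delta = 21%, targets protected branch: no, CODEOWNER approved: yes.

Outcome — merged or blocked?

Atomic conditions:
  has `do-not-merge` label: no → false
  NOT has merge conflicts: no → true
  target branch = develop: release == develop is false
  files changed > 773: 829 > 773 is true
  CODEOWNER approved: yes → true
  targets protected branch: no → false
  CI tests passing: no → false
  approvals = 2: 5 == 2 is false
  PR age > 250 hours: 192 > 250 is false
  lines changed ≥ 12620: 15223 ≥ 12620 is true
  NOT has `do-not-merge` label: no → true
  coverage delta ≤ 46.2%: 21 ≤ 46.2 is true
  NOT lint checks passing: yes → false
  files changed ≤ 252: 829 ≤ 252 is false
Combine:
[1.1.2] true → false = false
[1.1.3] true AND true = true
[1.1] false OR false OR true = true
[1.2.1] false OR false = false
[1.2.2.1] false AND false = false
[1.2.2] NOT false = true
[1.2] exactly-one(false, true) = true
[1.3.1] true AND true = true
[1.3.2.2.1] false OR false = false
[1.3.2.2] NOT false = true
[1.3.2] true → true = true
[1.3] true → true = true
[1] true AND true AND true = true
[root] NOT true = false
Overall: false → blocked

Blocked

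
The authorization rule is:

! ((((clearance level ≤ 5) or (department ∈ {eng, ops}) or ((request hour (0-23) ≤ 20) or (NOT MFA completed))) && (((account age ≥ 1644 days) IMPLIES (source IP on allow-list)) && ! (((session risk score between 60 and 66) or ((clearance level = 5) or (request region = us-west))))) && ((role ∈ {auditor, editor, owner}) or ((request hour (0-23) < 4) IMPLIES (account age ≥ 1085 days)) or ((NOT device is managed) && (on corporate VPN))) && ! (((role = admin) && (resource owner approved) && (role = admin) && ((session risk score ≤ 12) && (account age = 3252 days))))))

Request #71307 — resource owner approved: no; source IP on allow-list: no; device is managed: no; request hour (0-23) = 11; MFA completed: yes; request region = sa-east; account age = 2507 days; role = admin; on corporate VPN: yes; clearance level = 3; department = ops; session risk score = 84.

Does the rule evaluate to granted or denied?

Granted

Atomic conditions:
  clearance level ≤ 5: 3 ≤ 5 is true
  department ∈ {eng, ops}: ops is in the set → true
  request hour (0-23) ≤ 20: 11 ≤ 20 is true
  NOT MFA completed: yes → false
  account age ≥ 1644 days: 2507 ≥ 1644 is true
  source IP on allow-list: no → false
  session risk score between 60 and 66: 84 in [60, 66] is false
  clearance level = 5: 3 == 5 is false
  request region = us-west: sa-east == us-west is false
  role ∈ {auditor, editor, owner}: admin is not in the set → false
  request hour (0-23) < 4: 11 < 4 is false
  account age ≥ 1085 days: 2507 ≥ 1085 is true
  NOT device is managed: no → true
  on corporate VPN: yes → true
  role = admin: admin == admin is true
  resource owner approved: no → false
  session risk score ≤ 12: 84 ≤ 12 is false
  account age = 3252 days: 2507 == 3252 is false
Combine:
[1.1.3] true OR false = true
[1.1] true OR true OR true = true
[1.2.1] true → false = false
[1.2.2.1.2] false OR false = false
[1.2.2.1] false OR false = false
[1.2.2] NOT false = true
[1.2] false AND true = false
[1.3.2] false → true (antecedent false ⇒ implication holds) = true
[1.3.3] true AND true = true
[1.3] false OR true OR true = true
[1.4.1.4] false AND false = false
[1.4.1] true AND false AND true AND false = false
[1.4] NOT false = true
[1] true AND false AND true AND true = false
[root] NOT false = true
Overall: true → granted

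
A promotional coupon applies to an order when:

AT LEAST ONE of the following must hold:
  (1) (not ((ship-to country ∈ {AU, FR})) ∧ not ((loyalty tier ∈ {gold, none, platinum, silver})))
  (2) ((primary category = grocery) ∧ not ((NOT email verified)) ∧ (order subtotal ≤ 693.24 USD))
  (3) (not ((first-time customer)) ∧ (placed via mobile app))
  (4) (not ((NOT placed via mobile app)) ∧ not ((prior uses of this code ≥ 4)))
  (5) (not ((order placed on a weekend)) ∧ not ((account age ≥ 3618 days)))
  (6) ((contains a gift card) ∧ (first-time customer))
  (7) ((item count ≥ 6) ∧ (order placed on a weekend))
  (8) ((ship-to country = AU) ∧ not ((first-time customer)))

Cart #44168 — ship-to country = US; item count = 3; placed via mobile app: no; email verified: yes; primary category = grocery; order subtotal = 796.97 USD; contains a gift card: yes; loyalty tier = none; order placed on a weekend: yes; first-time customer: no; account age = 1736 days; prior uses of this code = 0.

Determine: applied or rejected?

Atomic conditions:
  ship-to country ∈ {AU, FR}: US is not in the set → false
  loyalty tier ∈ {gold, none, platinum, silver}: none is in the set → true
  primary category = grocery: grocery == grocery is true
  NOT email verified: yes → false
  order subtotal ≤ 693.24 USD: 796.97 ≤ 693.24 is false
  first-time customer: no → false
  placed via mobile app: no → false
  NOT placed via mobile app: no → true
  prior uses of this code ≥ 4: 0 ≥ 4 is false
  order placed on a weekend: yes → true
  account age ≥ 3618 days: 1736 ≥ 3618 is false
  contains a gift card: yes → true
  item count ≥ 6: 3 ≥ 6 is false
  ship-to country = AU: US == AU is false
Combine:
[1.1] NOT false = true
[1.2] NOT true = false
[1] true AND false = false
[2.2] NOT false = true
[2] true AND true AND false = false
[3.1] NOT false = true
[3] true AND false = false
[4.1] NOT true = false
[4.2] NOT false = true
[4] false AND true = false
[5.1] NOT true = false
[5.2] NOT false = true
[5] false AND true = false
[6] true AND false = false
[7] false AND true = false
[8.2] NOT false = true
[8] false AND true = false
[root] false OR false OR false OR false OR false OR false OR false OR false = false
Overall: false → rejected

Rejected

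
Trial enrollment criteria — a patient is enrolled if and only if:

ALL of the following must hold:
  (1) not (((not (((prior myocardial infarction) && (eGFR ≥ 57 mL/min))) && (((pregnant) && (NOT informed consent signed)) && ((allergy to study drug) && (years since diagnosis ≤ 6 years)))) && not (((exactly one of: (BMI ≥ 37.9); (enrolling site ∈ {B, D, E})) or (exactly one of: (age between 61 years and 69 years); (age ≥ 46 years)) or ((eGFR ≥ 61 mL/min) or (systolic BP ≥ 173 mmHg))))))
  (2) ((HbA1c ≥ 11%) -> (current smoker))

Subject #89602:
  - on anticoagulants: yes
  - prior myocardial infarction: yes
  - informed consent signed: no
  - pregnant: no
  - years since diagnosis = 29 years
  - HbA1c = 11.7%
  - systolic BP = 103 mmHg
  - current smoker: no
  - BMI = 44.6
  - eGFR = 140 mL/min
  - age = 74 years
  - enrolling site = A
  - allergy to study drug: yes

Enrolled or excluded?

Atomic conditions:
  prior myocardial infarction: yes → true
  eGFR ≥ 57 mL/min: 140 ≥ 57 is true
  pregnant: no → false
  NOT informed consent signed: no → true
  allergy to study drug: yes → true
  years since diagnosis ≤ 6 years: 29 ≤ 6 is false
  BMI ≥ 37.9: 44.6 ≥ 37.9 is true
  enrolling site ∈ {B, D, E}: A is not in the set → false
  age between 61 years and 69 years: 74 in [61, 69] is false
  age ≥ 46 years: 74 ≥ 46 is true
  eGFR ≥ 61 mL/min: 140 ≥ 61 is true
  systolic BP ≥ 173 mmHg: 103 ≥ 173 is false
  HbA1c ≥ 11%: 11.7 ≥ 11 is true
  current smoker: no → false
Combine:
[1.1.1.1.1] true AND true = true
[1.1.1.1] NOT true = false
[1.1.1.2.1] false AND true = false
[1.1.1.2.2] true AND false = false
[1.1.1.2] false AND false = false
[1.1.1] false AND false = false
[1.1.2.1.1] exactly-one(true, false) = true
[1.1.2.1.2] exactly-one(false, true) = true
[1.1.2.1.3] true OR false = true
[1.1.2.1] true OR true OR true = true
[1.1.2] NOT true = false
[1.1] false AND false = false
[1] NOT false = true
[2] true → false = false
[root] true AND false = false
Overall: false → excluded

Excluded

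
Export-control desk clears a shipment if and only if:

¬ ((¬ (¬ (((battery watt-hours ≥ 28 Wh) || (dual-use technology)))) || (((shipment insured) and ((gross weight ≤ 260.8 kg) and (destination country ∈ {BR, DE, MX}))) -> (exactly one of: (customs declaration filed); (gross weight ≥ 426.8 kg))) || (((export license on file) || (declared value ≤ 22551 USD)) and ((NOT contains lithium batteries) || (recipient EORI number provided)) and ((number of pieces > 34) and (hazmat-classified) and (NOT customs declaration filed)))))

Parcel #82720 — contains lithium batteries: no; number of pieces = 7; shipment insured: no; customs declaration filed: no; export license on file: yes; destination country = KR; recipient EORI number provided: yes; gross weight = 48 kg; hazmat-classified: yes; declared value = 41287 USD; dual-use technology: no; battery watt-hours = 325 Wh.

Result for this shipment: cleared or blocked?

Blocked

Atomic conditions:
  battery watt-hours ≥ 28 Wh: 325 ≥ 28 is true
  dual-use technology: no → false
  shipment insured: no → false
  gross weight ≤ 260.8 kg: 48 ≤ 260.8 is true
  destination country ∈ {BR, DE, MX}: KR is not in the set → false
  customs declaration filed: no → false
  gross weight ≥ 426.8 kg: 48 ≥ 426.8 is false
  export license on file: yes → true
  declared value ≤ 22551 USD: 41287 ≤ 22551 is false
  NOT contains lithium batteries: no → true
  recipient EORI number provided: yes → true
  number of pieces > 34: 7 > 34 is false
  hazmat-classified: yes → true
  NOT customs declaration filed: no → true
Combine:
[1.1.1.1] true OR false = true
[1.1.1] NOT true = false
[1.1] NOT false = true
[1.2.1.2] true AND false = false
[1.2.1] false AND false = false
[1.2.2] exactly-one(false, false) = false
[1.2] false → false (antecedent false ⇒ implication holds) = true
[1.3.1] true OR false = true
[1.3.2] true OR true = true
[1.3.3] false AND true AND true = false
[1.3] true AND true AND false = false
[1] true OR true OR false = true
[root] NOT true = false
Overall: false → blocked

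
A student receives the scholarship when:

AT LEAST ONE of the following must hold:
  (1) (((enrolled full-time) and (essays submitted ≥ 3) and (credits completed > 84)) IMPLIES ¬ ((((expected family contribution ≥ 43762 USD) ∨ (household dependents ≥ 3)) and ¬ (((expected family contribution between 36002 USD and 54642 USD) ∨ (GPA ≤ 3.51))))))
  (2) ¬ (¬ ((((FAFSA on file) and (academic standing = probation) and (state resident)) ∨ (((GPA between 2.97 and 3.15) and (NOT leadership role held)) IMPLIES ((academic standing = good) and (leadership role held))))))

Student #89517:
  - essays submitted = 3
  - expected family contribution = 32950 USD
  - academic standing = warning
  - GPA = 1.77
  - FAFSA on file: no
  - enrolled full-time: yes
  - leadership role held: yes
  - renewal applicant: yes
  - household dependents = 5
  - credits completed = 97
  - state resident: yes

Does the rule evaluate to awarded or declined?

Atomic conditions:
  enrolled full-time: yes → true
  essays submitted ≥ 3: 3 ≥ 3 is true
  credits completed > 84: 97 > 84 is true
  expected family contribution ≥ 43762 USD: 32950 ≥ 43762 is false
  household dependents ≥ 3: 5 ≥ 3 is true
  expected family contribution between 36002 USD and 54642 USD: 32950 in [36002, 54642] is false
  GPA ≤ 3.51: 1.77 ≤ 3.51 is true
  FAFSA on file: no → false
  academic standing = probation: warning == probation is false
  state resident: yes → true
  GPA between 2.97 and 3.15: 1.77 in [2.97, 3.15] is false
  NOT leadership role held: yes → false
  academic standing = good: warning == good is false
  leadership role held: yes → true
Combine:
[1.1] true AND true AND true = true
[1.2.1.1] false OR true = true
[1.2.1.2.1] false OR true = true
[1.2.1.2] NOT true = false
[1.2.1] true AND false = false
[1.2] NOT false = true
[1] true → true = true
[2.1.1.1] false AND false AND true = false
[2.1.1.2.1] false AND false = false
[2.1.1.2.2] false AND true = false
[2.1.1.2] false → false (antecedent false ⇒ implication holds) = true
[2.1.1] false OR true = true
[2.1] NOT true = false
[2] NOT false = true
[root] true OR true = true
Overall: true → awarded

Awarded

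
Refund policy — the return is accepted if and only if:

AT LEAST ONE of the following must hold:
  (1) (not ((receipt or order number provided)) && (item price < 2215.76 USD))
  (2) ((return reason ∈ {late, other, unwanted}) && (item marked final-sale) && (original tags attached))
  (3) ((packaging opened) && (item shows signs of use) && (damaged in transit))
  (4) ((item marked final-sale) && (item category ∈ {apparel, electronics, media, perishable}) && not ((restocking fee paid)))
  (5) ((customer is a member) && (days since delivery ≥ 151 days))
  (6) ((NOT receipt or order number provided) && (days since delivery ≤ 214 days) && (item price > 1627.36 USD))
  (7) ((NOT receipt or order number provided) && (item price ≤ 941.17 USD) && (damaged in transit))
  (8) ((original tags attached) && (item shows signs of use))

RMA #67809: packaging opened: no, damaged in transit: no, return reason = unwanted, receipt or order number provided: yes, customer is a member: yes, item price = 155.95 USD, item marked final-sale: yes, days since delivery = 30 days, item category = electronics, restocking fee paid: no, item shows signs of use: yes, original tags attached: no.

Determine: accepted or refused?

Accepted

Atomic conditions:
  receipt or order number provided: yes → true
  item price < 2215.76 USD: 155.95 < 2215.76 is true
  return reason ∈ {late, other, unwanted}: unwanted is in the set → true
  item marked final-sale: yes → true
  original tags attached: no → false
  packaging opened: no → false
  item shows signs of use: yes → true
  damaged in transit: no → false
  item category ∈ {apparel, electronics, media, perishable}: electronics is in the set → true
  restocking fee paid: no → false
  customer is a member: yes → true
  days since delivery ≥ 151 days: 30 ≥ 151 is false
  NOT receipt or order number provided: yes → false
  days since delivery ≤ 214 days: 30 ≤ 214 is true
  item price > 1627.36 USD: 155.95 > 1627.36 is false
  item price ≤ 941.17 USD: 155.95 ≤ 941.17 is true
Combine:
[1.1] NOT true = false
[1] false AND true = false
[2] true AND true AND false = false
[3] false AND true AND false = false
[4.3] NOT false = true
[4] true AND true AND true = true
[5] true AND false = false
[6] false AND true AND false = false
[7] false AND true AND false = false
[8] false AND true = false
[root] false OR false OR false OR true OR false OR false OR false OR false = true
Overall: true → accepted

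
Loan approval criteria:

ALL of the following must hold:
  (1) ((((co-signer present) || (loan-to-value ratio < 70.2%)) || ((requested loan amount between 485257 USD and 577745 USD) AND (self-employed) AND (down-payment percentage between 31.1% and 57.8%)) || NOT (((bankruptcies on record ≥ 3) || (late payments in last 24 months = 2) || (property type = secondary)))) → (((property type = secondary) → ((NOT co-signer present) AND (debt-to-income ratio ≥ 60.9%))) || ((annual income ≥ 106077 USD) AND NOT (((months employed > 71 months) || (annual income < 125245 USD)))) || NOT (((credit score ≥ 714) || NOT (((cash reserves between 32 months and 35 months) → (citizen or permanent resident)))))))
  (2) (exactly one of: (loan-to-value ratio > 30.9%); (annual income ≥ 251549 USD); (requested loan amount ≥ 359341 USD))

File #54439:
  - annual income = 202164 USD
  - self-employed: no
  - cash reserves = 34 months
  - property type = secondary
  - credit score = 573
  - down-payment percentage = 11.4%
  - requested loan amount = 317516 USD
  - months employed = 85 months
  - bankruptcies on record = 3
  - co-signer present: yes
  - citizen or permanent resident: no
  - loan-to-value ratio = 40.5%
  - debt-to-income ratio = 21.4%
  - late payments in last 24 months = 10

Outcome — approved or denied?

Atomic conditions:
  co-signer present: yes → true
  loan-to-value ratio < 70.2%: 40.5 < 70.2 is true
  requested loan amount between 485257 USD and 577745 USD: 317516 in [485257, 577745] is false
  self-employed: no → false
  down-payment percentage between 31.1% and 57.8%: 11.4 in [31.1, 57.8] is false
  bankruptcies on record ≥ 3: 3 ≥ 3 is true
  late payments in last 24 months = 2: 10 == 2 is false
  property type = secondary: secondary == secondary is true
  NOT co-signer present: yes → false
  debt-to-income ratio ≥ 60.9%: 21.4 ≥ 60.9 is false
  annual income ≥ 106077 USD: 202164 ≥ 106077 is true
  months employed > 71 months: 85 > 71 is true
  annual income < 125245 USD: 202164 < 125245 is false
  credit score ≥ 714: 573 ≥ 714 is false
  cash reserves between 32 months and 35 months: 34 in [32, 35] is true
  citizen or permanent resident: no → false
  loan-to-value ratio > 30.9%: 40.5 > 30.9 is true
  annual income ≥ 251549 USD: 202164 ≥ 251549 is false
  requested loan amount ≥ 359341 USD: 317516 ≥ 359341 is false
Combine:
[1.1.1] true OR true = true
[1.1.2] false AND false AND false = false
[1.1.3.1] true OR false OR true = true
[1.1.3] NOT true = false
[1.1] true OR false OR false = true
[1.2.1.2] false AND false = false
[1.2.1] true → false = false
[1.2.2.2.1] true OR false = true
[1.2.2.2] NOT true = false
[1.2.2] true AND false = false
[1.2.3.1.2.1] true → false = false
[1.2.3.1.2] NOT false = true
[1.2.3.1] false OR true = true
[1.2.3] NOT true = false
[1.2] false OR false OR false = false
[1] true → false = false
[2] exactly-one(true, false, false) = true
[root] false AND true = false
Overall: false → denied

Denied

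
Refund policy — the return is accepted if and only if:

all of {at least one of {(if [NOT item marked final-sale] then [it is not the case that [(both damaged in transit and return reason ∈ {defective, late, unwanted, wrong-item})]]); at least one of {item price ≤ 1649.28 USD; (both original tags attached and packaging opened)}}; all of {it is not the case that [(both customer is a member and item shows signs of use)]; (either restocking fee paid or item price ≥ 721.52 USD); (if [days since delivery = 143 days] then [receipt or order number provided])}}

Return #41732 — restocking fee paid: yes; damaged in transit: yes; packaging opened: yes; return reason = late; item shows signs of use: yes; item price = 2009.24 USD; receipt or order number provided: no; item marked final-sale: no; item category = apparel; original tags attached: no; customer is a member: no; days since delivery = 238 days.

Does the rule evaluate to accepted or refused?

Atomic conditions:
  NOT item marked final-sale: no → true
  damaged in transit: yes → true
  return reason ∈ {defective, late, unwanted, wrong-item}: late is in the set → true
  item price ≤ 1649.28 USD: 2009.24 ≤ 1649.28 is false
  original tags attached: no → false
  packaging opened: yes → true
  customer is a member: no → false
  item shows signs of use: yes → true
  restocking fee paid: yes → true
  item price ≥ 721.52 USD: 2009.24 ≥ 721.52 is true
  days since delivery = 143 days: 238 == 143 is false
  receipt or order number provided: no → false
Combine:
[1.1.2.1] true AND true = true
[1.1.2] NOT true = false
[1.1] true → false = false
[1.2.2] false AND true = false
[1.2] false OR false = false
[1] false OR false = false
[2.1.1] false AND true = false
[2.1] NOT false = true
[2.2] true OR true = true
[2.3] false → false (antecedent false ⇒ implication holds) = true
[2] true AND true AND true = true
[root] false AND true = false
Overall: false → refused

Refused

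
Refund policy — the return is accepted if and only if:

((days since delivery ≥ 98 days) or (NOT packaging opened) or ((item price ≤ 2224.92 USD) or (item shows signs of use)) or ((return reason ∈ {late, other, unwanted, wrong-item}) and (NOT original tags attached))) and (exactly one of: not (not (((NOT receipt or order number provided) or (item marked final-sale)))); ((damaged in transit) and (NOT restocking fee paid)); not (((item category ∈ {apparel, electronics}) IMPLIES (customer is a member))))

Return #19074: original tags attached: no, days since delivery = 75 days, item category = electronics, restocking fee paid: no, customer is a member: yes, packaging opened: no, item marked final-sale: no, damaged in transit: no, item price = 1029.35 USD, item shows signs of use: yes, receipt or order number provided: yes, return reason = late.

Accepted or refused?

Atomic conditions:
  days since delivery ≥ 98 days: 75 ≥ 98 is false
  NOT packaging opened: no → true
  item price ≤ 2224.92 USD: 1029.35 ≤ 2224.92 is true
  item shows signs of use: yes → true
  return reason ∈ {late, other, unwanted, wrong-item}: late is in the set → true
  NOT original tags attached: no → true
  NOT receipt or order number provided: yes → false
  item marked final-sale: no → false
  damaged in transit: no → false
  NOT restocking fee paid: no → true
  item category ∈ {apparel, electronics}: electronics is in the set → true
  customer is a member: yes → true
Combine:
[1.3] true OR true = true
[1.4] true AND true = true
[1] false OR true OR true OR true = true
[2.1.1.1] false OR false = false
[2.1.1] NOT false = true
[2.1] NOT true = false
[2.2] false AND true = false
[2.3.1] true → true = true
[2.3] NOT true = false
[2] exactly-one(false, false, false) = false
[root] true AND false = false
Overall: false → refused

Refused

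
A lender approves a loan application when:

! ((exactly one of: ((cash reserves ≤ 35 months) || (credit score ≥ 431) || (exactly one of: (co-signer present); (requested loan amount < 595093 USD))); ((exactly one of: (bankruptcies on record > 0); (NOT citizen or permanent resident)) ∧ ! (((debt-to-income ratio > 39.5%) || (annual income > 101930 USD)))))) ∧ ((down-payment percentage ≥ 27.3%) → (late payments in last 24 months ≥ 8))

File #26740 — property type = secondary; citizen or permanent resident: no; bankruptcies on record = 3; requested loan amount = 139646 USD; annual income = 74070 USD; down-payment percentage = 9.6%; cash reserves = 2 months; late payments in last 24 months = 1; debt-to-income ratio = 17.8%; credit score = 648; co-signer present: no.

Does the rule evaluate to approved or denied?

Atomic conditions:
  cash reserves ≤ 35 months: 2 ≤ 35 is true
  credit score ≥ 431: 648 ≥ 431 is true
  co-signer present: no → false
  requested loan amount < 595093 USD: 139646 < 595093 is true
  bankruptcies on record > 0: 3 > 0 is true
  NOT citizen or permanent resident: no → true
  debt-to-income ratio > 39.5%: 17.8 > 39.5 is false
  annual income > 101930 USD: 74070 > 101930 is false
  down-payment percentage ≥ 27.3%: 9.6 ≥ 27.3 is false
  late payments in last 24 months ≥ 8: 1 ≥ 8 is false
Combine:
[1.1.1.3] exactly-one(false, true) = true
[1.1.1] true OR true OR true = true
[1.1.2.1] exactly-one(true, true) = false
[1.1.2.2.1] false OR false = false
[1.1.2.2] NOT false = true
[1.1.2] false AND true = false
[1.1] exactly-one(true, false) = true
[1] NOT true = false
[2] false → false (antecedent false ⇒ implication holds) = true
[root] false AND true = false
Overall: false → denied

Denied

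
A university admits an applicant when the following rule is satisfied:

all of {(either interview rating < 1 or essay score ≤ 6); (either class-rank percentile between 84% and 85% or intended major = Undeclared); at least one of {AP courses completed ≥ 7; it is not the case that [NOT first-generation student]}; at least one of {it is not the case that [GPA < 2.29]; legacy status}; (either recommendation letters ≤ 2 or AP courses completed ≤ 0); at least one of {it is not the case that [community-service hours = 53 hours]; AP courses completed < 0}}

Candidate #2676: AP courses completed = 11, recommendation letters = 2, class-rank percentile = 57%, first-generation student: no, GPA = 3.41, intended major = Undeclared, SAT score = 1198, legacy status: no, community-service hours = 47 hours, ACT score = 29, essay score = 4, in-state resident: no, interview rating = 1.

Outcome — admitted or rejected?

Admitted

Atomic conditions:
  interview rating < 1: 1 < 1 is false
  essay score ≤ 6: 4 ≤ 6 is true
  class-rank percentile between 84% and 85%: 57 in [84, 85] is false
  intended major = Undeclared: Undeclared == Undeclared is true
  AP courses completed ≥ 7: 11 ≥ 7 is true
  NOT first-generation student: no → true
  GPA < 2.29: 3.41 < 2.29 is false
  legacy status: no → false
  recommendation letters ≤ 2: 2 ≤ 2 is true
  AP courses completed ≤ 0: 11 ≤ 0 is false
  community-service hours = 53 hours: 47 == 53 is false
  AP courses completed < 0: 11 < 0 is false
Combine:
[1] false OR true = true
[2] false OR true = true
[3.2] NOT true = false
[3] true OR false = true
[4.1] NOT false = true
[4] true OR false = true
[5] true OR false = true
[6.1] NOT false = true
[6] true OR false = true
[root] true AND true AND true AND true AND true AND true = true
Overall: true → admitted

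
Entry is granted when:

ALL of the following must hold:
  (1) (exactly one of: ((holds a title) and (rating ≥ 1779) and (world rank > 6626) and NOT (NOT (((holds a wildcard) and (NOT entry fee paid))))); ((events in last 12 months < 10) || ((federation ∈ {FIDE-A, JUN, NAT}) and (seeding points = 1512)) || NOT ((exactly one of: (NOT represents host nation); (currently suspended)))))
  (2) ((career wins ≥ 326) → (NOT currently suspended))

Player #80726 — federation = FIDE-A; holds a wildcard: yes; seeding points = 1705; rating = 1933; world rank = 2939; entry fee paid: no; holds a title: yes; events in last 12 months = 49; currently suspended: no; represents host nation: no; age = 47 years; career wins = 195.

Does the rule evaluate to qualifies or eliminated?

Eliminated

Atomic conditions:
  holds a title: yes → true
  rating ≥ 1779: 1933 ≥ 1779 is true
  world rank > 6626: 2939 > 6626 is false
  holds a wildcard: yes → true
  NOT entry fee paid: no → true
  events in last 12 months < 10: 49 < 10 is false
  federation ∈ {FIDE-A, JUN, NAT}: FIDE-A is in the set → true
  seeding points = 1512: 1705 == 1512 is false
  NOT represents host nation: no → true
  currently suspended: no → false
  career wins ≥ 326: 195 ≥ 326 is false
  NOT currently suspended: no → true
Combine:
[1.1.4.1.1] true AND true = true
[1.1.4.1] NOT true = false
[1.1.4] NOT false = true
[1.1] true AND true AND false AND true = false
[1.2.2] true AND false = false
[1.2.3.1] exactly-one(true, false) = true
[1.2.3] NOT true = false
[1.2] false OR false OR false = false
[1] exactly-one(false, false) = false
[2] false → true (antecedent false ⇒ implication holds) = true
[root] false AND true = false
Overall: false → eliminated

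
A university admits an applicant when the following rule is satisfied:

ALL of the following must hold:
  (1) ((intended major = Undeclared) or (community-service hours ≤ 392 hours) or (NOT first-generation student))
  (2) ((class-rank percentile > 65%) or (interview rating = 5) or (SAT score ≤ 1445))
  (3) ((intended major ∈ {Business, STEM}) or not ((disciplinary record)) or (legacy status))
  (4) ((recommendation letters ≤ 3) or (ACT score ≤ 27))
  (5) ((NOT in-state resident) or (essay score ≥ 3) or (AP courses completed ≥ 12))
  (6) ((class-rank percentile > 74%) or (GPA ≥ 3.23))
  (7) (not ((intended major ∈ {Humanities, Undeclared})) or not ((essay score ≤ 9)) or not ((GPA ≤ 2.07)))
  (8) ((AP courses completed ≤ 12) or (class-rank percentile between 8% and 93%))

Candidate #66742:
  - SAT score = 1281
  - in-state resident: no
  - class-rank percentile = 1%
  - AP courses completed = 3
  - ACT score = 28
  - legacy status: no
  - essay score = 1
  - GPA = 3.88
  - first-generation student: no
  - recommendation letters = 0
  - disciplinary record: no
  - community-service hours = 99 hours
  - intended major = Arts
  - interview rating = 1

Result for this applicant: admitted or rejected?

Atomic conditions:
  intended major = Undeclared: Arts == Undeclared is false
  community-service hours ≤ 392 hours: 99 ≤ 392 is true
  NOT first-generation student: no → true
  class-rank percentile > 65%: 1 > 65 is false
  interview rating = 5: 1 == 5 is false
  SAT score ≤ 1445: 1281 ≤ 1445 is true
  intended major ∈ {Business, STEM}: Arts is not in the set → false
  disciplinary record: no → false
  legacy status: no → false
  recommendation letters ≤ 3: 0 ≤ 3 is true
  ACT score ≤ 27: 28 ≤ 27 is false
  NOT in-state resident: no → true
  essay score ≥ 3: 1 ≥ 3 is false
  AP courses completed ≥ 12: 3 ≥ 12 is false
  class-rank percentile > 74%: 1 > 74 is false
  GPA ≥ 3.23: 3.88 ≥ 3.23 is true
  intended major ∈ {Humanities, Undeclared}: Arts is not in the set → false
  essay score ≤ 9: 1 ≤ 9 is true
  GPA ≤ 2.07: 3.88 ≤ 2.07 is false
  AP courses completed ≤ 12: 3 ≤ 12 is true
  class-rank percentile between 8% and 93%: 1 in [8, 93] is false
Combine:
[1] false OR true OR true = true
[2] false OR false OR true = true
[3.2] NOT false = true
[3] false OR true OR false = true
[4] true OR false = true
[5] true OR false OR false = true
[6] false OR true = true
[7.1] NOT false = true
[7.2] NOT true = false
[7.3] NOT false = true
[7] true OR false OR true = true
[8] true OR false = true
[root] true AND true AND true AND true AND true AND true AND true AND true = true
Overall: true → admitted

Admitted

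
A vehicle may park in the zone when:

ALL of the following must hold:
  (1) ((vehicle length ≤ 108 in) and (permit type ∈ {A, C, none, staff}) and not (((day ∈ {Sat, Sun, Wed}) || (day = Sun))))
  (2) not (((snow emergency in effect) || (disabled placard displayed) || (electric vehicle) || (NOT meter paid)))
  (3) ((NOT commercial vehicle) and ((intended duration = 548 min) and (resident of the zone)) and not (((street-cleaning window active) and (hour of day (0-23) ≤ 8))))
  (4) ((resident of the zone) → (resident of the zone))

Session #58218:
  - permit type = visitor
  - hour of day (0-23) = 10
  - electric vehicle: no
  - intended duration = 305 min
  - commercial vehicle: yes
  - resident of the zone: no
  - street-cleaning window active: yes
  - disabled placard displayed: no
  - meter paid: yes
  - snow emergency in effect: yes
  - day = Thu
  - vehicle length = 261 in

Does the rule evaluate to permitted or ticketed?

Ticketed

Atomic conditions:
  vehicle length ≤ 108 in: 261 ≤ 108 is false
  permit type ∈ {A, C, none, staff}: visitor is not in the set → false
  day ∈ {Sat, Sun, Wed}: Thu is not in the set → false
  day = Sun: Thu == Sun is false
  snow emergency in effect: yes → true
  disabled placard displayed: no → false
  electric vehicle: no → false
  NOT meter paid: yes → false
  NOT commercial vehicle: yes → false
  intended duration = 548 min: 305 == 548 is false
  resident of the zone: no → false
  street-cleaning window active: yes → true
  hour of day (0-23) ≤ 8: 10 ≤ 8 is false
Combine:
[1.3.1] false OR false = false
[1.3] NOT false = true
[1] false AND false AND true = false
[2.1] true OR false OR false OR false = true
[2] NOT true = false
[3.2] false AND false = false
[3.3.1] true AND false = false
[3.3] NOT false = true
[3] false AND false AND true = false
[4] false → false (antecedent false ⇒ implication holds) = true
[root] false AND false AND false AND true = false
Overall: false → ticketed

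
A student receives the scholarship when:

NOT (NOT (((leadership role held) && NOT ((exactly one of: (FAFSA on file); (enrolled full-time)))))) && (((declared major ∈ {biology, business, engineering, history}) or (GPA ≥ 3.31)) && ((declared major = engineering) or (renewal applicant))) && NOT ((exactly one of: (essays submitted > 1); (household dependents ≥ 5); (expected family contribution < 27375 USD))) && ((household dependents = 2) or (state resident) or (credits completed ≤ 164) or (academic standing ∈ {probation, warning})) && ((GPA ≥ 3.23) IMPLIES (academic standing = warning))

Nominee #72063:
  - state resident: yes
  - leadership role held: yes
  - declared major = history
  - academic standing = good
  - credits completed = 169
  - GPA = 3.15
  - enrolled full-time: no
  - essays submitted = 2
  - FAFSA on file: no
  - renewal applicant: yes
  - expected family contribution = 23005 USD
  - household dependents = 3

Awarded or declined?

Atomic conditions:
  leadership role held: yes → true
  FAFSA on file: no → false
  enrolled full-time: no → false
  declared major ∈ {biology, business, engineering, history}: history is in the set → true
  GPA ≥ 3.31: 3.15 ≥ 3.31 is false
  declared major = engineering: history == engineering is false
  renewal applicant: yes → true
  essays submitted > 1: 2 > 1 is true
  household dependents ≥ 5: 3 ≥ 5 is false
  expected family contribution < 27375 USD: 23005 < 27375 is true
  household dependents = 2: 3 == 2 is false
  state resident: yes → true
  credits completed ≤ 164: 169 ≤ 164 is false
  academic standing ∈ {probation, warning}: good is not in the set → false
  GPA ≥ 3.23: 3.15 ≥ 3.23 is false
  academic standing = warning: good == warning is false
Combine:
[1.1.1.2.1] exactly-one(false, false) = false
[1.1.1.2] NOT false = true
[1.1.1] true AND true = true
[1.1] NOT true = false
[1] NOT false = true
[2.1] true OR false = true
[2.2] false OR true = true
[2] true AND true = true
[3.1] exactly-one(true, false, true) = false
[3] NOT false = true
[4] false OR true OR false OR false = true
[5] false → false (antecedent false ⇒ implication holds) = true
[root] true AND true AND true AND true AND true = true
Overall: true → awarded

Awarded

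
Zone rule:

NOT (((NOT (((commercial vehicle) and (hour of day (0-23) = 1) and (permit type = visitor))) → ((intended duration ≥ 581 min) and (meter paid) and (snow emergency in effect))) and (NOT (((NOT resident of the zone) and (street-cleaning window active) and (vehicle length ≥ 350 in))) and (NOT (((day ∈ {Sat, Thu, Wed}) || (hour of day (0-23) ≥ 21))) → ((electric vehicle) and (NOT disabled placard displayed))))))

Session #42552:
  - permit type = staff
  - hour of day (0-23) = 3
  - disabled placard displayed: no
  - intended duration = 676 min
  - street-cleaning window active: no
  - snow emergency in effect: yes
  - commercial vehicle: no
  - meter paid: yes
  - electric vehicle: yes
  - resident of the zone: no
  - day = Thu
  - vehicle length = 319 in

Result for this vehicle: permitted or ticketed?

Atomic conditions:
  commercial vehicle: no → false
  hour of day (0-23) = 1: 3 == 1 is false
  permit type = visitor: staff == visitor is false
  intended duration ≥ 581 min: 676 ≥ 581 is true
  meter paid: yes → true
  snow emergency in effect: yes → true
  NOT resident of the zone: no → true
  street-cleaning window active: no → false
  vehicle length ≥ 350 in: 319 ≥ 350 is false
  day ∈ {Sat, Thu, Wed}: Thu is in the set → true
  hour of day (0-23) ≥ 21: 3 ≥ 21 is false
  electric vehicle: yes → true
  NOT disabled placard displayed: no → true
Combine:
[1.1.1.1] false AND false AND false = false
[1.1.1] NOT false = true
[1.1.2] true AND true AND true = true
[1.1] true → true = true
[1.2.1.1] true AND false AND false = false
[1.2.1] NOT false = true
[1.2.2.1.1] true OR false = true
[1.2.2.1] NOT true = false
[1.2.2.2] true AND true = true
[1.2.2] false → true (antecedent false ⇒ implication holds) = true
[1.2] true AND true = true
[1] true AND true = true
[root] NOT true = false
Overall: false → ticketed

Ticketed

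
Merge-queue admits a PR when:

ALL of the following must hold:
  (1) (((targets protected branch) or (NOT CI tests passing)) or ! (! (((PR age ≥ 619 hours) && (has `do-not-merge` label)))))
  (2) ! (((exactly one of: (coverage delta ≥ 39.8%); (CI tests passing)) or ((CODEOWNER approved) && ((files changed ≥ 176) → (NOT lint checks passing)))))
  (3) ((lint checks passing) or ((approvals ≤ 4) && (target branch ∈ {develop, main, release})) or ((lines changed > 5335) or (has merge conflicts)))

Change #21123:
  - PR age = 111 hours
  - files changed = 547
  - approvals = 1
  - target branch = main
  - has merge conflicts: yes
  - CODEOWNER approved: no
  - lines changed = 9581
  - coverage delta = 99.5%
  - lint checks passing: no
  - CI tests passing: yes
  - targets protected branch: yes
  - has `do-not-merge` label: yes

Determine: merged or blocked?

Atomic conditions:
  targets protected branch: yes → true
  NOT CI tests passing: yes → false
  PR age ≥ 619 hours: 111 ≥ 619 is false
  has `do-not-merge` label: yes → true
  coverage delta ≥ 39.8%: 99.5 ≥ 39.8 is true
  CI tests passing: yes → true
  CODEOWNER approved: no → false
  files changed ≥ 176: 547 ≥ 176 is true
  NOT lint checks passing: no → true
  lint checks passing: no → false
  approvals ≤ 4: 1 ≤ 4 is true
  target branch ∈ {develop, main, release}: main is in the set → true
  lines changed > 5335: 9581 > 5335 is true
  has merge conflicts: yes → true
Combine:
[1.1] true OR false = true
[1.2.1.1] false AND true = false
[1.2.1] NOT false = true
[1.2] NOT true = false
[1] true OR false = true
[2.1.1] exactly-one(true, true) = false
[2.1.2.2] true → true = true
[2.1.2] false AND true = false
[2.1] false OR false = false
[2] NOT false = true
[3.2] true AND true = true
[3.3] true OR true = true
[3] false OR true OR true = true
[root] true AND true AND true = true
Overall: true → merged

Merged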